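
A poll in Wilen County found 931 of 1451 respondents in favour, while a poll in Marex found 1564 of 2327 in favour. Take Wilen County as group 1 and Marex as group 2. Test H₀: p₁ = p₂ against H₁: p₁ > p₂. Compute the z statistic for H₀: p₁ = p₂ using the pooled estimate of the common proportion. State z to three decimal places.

z = -1.924

p̂₁ = 931/1451 = 0.64163, p̂₂ = 1564/2327 = 0.67211.
Pooled p̂ = (931+1564)/(1451+2327) = 2495/3778 = 0.66040.
SE = √(0.224271 × 0.00111892) = 0.01584.
z = (0.64163 − 0.67211)/0.01584 = -0.03048/0.01584 = -1.924.
p-value = P(Z > -1.924) ≈ 0.9728.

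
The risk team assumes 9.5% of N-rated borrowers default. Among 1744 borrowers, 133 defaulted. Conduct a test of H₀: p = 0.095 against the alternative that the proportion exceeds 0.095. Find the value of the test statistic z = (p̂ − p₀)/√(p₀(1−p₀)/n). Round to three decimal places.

z = -2.669

p̂ = 133/1744 = 0.076261.
SE = √(p₀(1−p₀)/n) = √(0.085975/1744) = 0.007021.
z = (0.076261 − 0.095)/0.007021 = -0.018739/0.007021 = -2.669.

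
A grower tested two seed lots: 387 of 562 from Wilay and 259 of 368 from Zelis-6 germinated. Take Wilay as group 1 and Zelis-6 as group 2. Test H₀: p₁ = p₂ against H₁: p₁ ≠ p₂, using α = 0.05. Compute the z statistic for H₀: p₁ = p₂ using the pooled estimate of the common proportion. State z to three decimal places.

z = -0.492

p̂₁ = 387/562 ≈ 0.68861, p̂₂ = 259/368 ≈ 0.70380.
Pooled p̂ = (387+259)/(562+368) = 646/930 = 0.69462.
SE = √(p̂(1−p̂)(1/n₁+1/n₂)) = √(0.69462·0.30538·0.00449675) = √(0.000953858) = 0.03088.
z = (0.68861 − 0.70380)/0.03088 = -0.01519/0.03088 = -0.492.
p-value = 2·P(Z > 0.492) ≈ 0.6228; since p > α = 0.05, fail to reject H₀.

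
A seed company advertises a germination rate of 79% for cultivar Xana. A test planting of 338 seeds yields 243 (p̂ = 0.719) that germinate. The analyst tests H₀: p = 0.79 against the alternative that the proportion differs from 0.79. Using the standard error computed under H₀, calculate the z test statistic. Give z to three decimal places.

p̂ = 243/338 = 0.718935.
SE = √(p₀(1−p₀)/n) = √(0.1659/338) = 0.022155.
z = (0.718935 − 0.79)/0.022155 = -0.071065/0.022155 = -3.208.
p-value = 2·P(Z > 3.208) ≈ 0.0013.

z = -3.208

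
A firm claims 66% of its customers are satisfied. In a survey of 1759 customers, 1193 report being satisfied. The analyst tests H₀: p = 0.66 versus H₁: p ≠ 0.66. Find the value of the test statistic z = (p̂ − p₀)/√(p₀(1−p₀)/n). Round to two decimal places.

z = 1.61

p̂ = 1193/1759 = 0.6782.
Standard error under H₀: √(0.66×0.34/1759) = 0.0113.
z = (0.6782 − 0.66)/0.0113 = 0.0182/0.0113 = 1.61.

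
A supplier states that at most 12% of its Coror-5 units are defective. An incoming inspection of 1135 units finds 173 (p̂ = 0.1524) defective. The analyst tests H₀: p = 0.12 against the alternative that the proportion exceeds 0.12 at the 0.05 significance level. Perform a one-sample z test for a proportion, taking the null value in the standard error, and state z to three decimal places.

z = 3.361

p̂ = 173/1135 ≈ 0.152423.
Under H₀, SE = √(0.12·0.88/1135) = √(9.30396e-05) = 0.009646.
z = (0.152423 − 0.12)/0.009646 = 0.032423/0.009646 = 3.361.
p-value = P(Z > 3.361) ≈ 0.0004. With α = 0.05, reject H₀.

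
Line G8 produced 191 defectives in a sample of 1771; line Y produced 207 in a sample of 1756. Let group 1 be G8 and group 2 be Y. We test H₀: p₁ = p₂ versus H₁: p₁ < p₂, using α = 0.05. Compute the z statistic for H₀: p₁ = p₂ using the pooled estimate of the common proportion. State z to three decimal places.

p̂₁ = 191/1771 = 0.107849, p̂₂ = 207/1756 = 0.117882.
Pooled p̂ = (191+207)/(1771+1756) = 398/3527 = 0.112844.
SE = √(p̂(1−p̂)(1/n₁+1/n₂)) = √(0.112844·0.887156·0.00113413) = √(0.000113538) = 0.010655.
z = (0.107849 − 0.117882)/0.010655 = -0.010033/0.010655 = -0.942.
p-value = P(Z < -0.942) ≈ 0.1732. With α = 0.05, fail to reject H₀.

z = -0.942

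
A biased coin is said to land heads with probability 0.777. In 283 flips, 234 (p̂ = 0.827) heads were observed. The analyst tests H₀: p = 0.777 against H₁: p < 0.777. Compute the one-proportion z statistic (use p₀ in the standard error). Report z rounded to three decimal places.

p̂ = 234/283 = 0.82686.
Under H₀, SE = √(0.777·0.223/283) = √(0.000612265) = 0.02474.
z = (0.82686 − 0.777)/0.02474 = 0.04986/0.02474 = 2.015.

z = 2.015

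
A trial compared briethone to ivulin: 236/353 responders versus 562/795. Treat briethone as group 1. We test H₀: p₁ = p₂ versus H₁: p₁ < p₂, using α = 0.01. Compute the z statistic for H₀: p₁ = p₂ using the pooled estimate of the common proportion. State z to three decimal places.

z = -1.303

p̂₁ = 236/353 = 0.66856, p̂₂ = 562/795 = 0.70692.
Pooled p̂ = (236+562)/(353+795) = 798/1148 = 0.69512.
SE = √(0.211927 × 0.00409072) = 0.02944.
z = (0.66856 − 0.70692)/0.02944 = -0.03836/0.02944 = -1.303.
p-value = P(Z < -1.303) ≈ 0.0963; since p > α = 0.01, fail to reject H₀.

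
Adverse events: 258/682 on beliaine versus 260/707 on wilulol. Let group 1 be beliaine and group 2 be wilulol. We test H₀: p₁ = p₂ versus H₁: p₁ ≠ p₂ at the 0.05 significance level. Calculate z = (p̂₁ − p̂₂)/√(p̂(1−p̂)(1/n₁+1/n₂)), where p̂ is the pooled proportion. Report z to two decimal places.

z = 0.41

p̂₁ = 258/682 ≈ 0.37830, p̂₂ = 260/707 ≈ 0.36775.
Pooled p̂ = (258+260)/(682+707) = 518/1389 = 0.37293.
SE = √(0.233853 × 0.0028807) = 0.02595.
z = (0.37830 − 0.36775)/0.02595 = 0.01055/0.02595 = 0.41.
Two-sided p-value ≈ 2·Φ(−0.406) = 0.6845. With α = 0.05, fail to reject H₀.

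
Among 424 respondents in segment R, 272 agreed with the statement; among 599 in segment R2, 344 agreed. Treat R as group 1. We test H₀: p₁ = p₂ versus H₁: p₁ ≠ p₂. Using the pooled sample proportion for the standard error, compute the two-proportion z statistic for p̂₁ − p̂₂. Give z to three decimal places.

z = 2.164

p̂₁ = 272/424 ≈ 0.64151, p̂₂ = 344/599 ≈ 0.57429.
Pooled p̂ = (272+344)/(424+599) = 616/1023 = 0.60215.
SE = √(p̂(1−p̂)(1/n₁+1/n₂)) = √(0.60215·0.39785·0.00402794) = √(0.000964954) = 0.03106.
z = (0.64151 − 0.57429)/0.03106 = 0.06722/0.03106 = 2.164.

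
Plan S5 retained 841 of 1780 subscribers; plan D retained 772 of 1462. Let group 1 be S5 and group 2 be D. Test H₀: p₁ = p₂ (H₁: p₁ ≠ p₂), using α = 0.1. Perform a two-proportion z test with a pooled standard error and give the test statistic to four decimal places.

p̂₁ = 841/1780 ≈ 0.4724719, p̂₂ = 772/1462 ≈ 0.5280438.
Pooled p̂ = (841+772)/(1780+1462) = 1613/3242 = 0.4975324.
SE = √(p̂(1−p̂)(1/n₁+1/n₂)) = √(0.4975324·0.5024676·0.00124579) = √(0.00031144) = 0.0176477.
z = (0.4724719 − 0.5280438)/0.0176477 = -0.0555719/0.0176477 = -3.1490.
p-value = 2·P(Z > 3.149) ≈ 0.0016; since p < α = 0.1, reject H₀.

z = -3.1490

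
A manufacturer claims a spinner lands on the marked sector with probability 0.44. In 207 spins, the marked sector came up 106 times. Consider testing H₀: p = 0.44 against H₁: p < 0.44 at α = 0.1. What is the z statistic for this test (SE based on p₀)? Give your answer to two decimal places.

z = 2.09

p̂ = 106/207 ≈ 0.5121.
SE = √(p₀(1−p₀)/n) = √(0.2464/207) = 0.0345.
z = (0.5121 − 0.44)/0.0345 = 0.0721/0.0345 = 2.09.
p-value = P(Z < 2.089) ≈ 0.9817; since p > α = 0.1, fail to reject H₀.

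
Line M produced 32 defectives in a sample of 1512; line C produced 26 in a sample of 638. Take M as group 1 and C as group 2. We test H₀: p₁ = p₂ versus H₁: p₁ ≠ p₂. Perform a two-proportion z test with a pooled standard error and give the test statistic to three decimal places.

p̂₁ = 32/1512 ≈ 0.02116, p̂₂ = 26/638 ≈ 0.04075.
Pooled p̂ = (32+26)/(1512+638) = 58/2150 = 0.02698.
SE = √(p̂(1−p̂)(1/n₁+1/n₂)) = √(0.02698·0.97302·0.00222877) = √(5.85031e-05) = 0.00765.
z = (0.02116 − 0.04075)/0.00765 = -0.01959/0.00765 = -2.561.

z = -2.561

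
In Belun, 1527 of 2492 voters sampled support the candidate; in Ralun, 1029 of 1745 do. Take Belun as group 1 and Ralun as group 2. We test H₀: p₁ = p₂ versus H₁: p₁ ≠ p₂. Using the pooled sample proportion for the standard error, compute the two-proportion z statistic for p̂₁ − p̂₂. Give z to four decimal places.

p̂₁ = 1527/2492 = 0.612761, p̂₂ = 1029/1745 = 0.589685.
Pooled p̂ = (1527+1029)/(2492+1745) = 2556/4237 = 0.603257.
SE = √(p̂(1−p̂)(1/n₁+1/n₂)) = √(0.603257·0.396743·0.00097435) = √(0.000233199) = 0.015271.
z = (0.612761 − 0.589685)/0.015271 = 0.023076/0.015271 = 1.5111.

z = 1.5111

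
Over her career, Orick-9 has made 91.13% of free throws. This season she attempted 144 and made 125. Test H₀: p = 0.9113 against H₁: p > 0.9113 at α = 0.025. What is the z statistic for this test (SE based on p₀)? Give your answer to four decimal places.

p̂ = 125/144 ≈ 0.868056.
SE = √(p₀(1−p₀)/n) = √(0.080832/144) = 0.023693.
z = (0.868056 − 0.9113)/0.023693 = -0.043244/0.023693 = -1.8252.
p-value = P(Z > -1.825) ≈ 0.9660; since p > α = 0.025, fail to reject H₀.

z = -1.8252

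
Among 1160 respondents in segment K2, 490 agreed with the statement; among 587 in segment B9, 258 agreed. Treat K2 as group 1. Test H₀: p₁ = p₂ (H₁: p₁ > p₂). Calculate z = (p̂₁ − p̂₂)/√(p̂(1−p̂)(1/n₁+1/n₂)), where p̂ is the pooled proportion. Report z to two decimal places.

z = -0.68

p̂₁ = 490/1160 = 0.4224, p̂₂ = 258/587 = 0.4395.
Pooled p̂ = (490+258)/(1160+587) = 748/1747 = 0.4282.
SE = √(0.244839 × 0.00256565) = 0.0251.
z = (0.4224 − 0.4395)/0.0251 = -0.0171/0.0251 = -0.68.
p-value = P(Z > -0.683) ≈ 0.7526.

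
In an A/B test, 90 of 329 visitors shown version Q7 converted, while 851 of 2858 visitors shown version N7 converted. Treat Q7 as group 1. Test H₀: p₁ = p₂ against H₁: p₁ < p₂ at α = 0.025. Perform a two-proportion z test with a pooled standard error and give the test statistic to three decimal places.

z = -0.911

p̂₁ = 90/329 ≈ 0.27356, p̂₂ = 851/2858 ≈ 0.29776.
Pooled p̂ = (90+851)/(329+2858) = 941/3187 = 0.29526.
SE = √(p̂(1−p̂)(1/n₁+1/n₂)) = √(0.29526·0.70474·0.00338941) = √(0.000705276) = 0.02656.
z = (0.27356 − 0.29776)/0.02656 = -0.02420/0.02656 = -0.911.
p-value = P(Z < -0.911) ≈ 0.1810; since p > α = 0.025, fail to reject H₀.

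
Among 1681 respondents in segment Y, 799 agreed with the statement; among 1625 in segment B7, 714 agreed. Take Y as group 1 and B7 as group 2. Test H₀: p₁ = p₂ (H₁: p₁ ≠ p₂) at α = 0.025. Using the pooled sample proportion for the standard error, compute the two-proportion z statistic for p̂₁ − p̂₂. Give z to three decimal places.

p̂₁ = 799/1681 = 0.47531, p̂₂ = 714/1625 = 0.43938.
Pooled p̂ = (799+714)/(1681+1625) = 1513/3306 = 0.45765.
SE = √(p̂(1−p̂)(1/n₁+1/n₂)) = √(0.45765·0.54235·0.00121027) = √(0.000300397) = 0.01733.
z = (0.47531 − 0.43938)/0.01733 = 0.03593/0.01733 = 2.073.
Two-sided p-value ≈ 2·Φ(−2.073) = 0.0382. With α = 0.025, fail to reject H₀.

z = 2.073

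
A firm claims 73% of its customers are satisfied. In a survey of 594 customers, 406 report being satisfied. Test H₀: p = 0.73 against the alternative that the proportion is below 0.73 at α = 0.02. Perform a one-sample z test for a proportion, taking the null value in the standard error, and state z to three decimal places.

z = -2.553

p̂ = 406/594 ≈ 0.683502.
SE = √(p₀(1−p₀)/n) = √(0.1971/594) = 0.018216.
z = (0.683502 − 0.73)/0.018216 = -0.046498/0.018216 = -2.553.
p-value = P(Z < -2.553) ≈ 0.0053. With α = 0.02, reject H₀.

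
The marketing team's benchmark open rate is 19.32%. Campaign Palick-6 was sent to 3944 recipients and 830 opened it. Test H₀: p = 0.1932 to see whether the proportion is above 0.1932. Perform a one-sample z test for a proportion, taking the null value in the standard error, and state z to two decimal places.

p̂ = 830/3944 = 0.21045.
SE = √(p₀(1−p₀)/n) = √(0.15587/3944) = 0.00629.
z = (0.21045 − 0.1932)/0.00629 = 0.01725/0.00629 = 2.74.

z = 2.74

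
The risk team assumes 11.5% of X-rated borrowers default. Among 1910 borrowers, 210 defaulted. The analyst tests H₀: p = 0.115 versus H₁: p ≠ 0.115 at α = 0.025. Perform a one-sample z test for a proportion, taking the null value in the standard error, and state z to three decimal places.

z = -0.692

p̂ = 210/1910 ≈ 0.10995.
SE = √(p₀(1−p₀)/n) = √(0.10178/1910) = 0.00730.
z = (0.10995 − 0.115)/0.00730 = -0.00505/0.00730 = -0.692.
p-value = 2·P(Z > 0.692) ≈ 0.4889, so at α = 0.025 we fail to reject H₀.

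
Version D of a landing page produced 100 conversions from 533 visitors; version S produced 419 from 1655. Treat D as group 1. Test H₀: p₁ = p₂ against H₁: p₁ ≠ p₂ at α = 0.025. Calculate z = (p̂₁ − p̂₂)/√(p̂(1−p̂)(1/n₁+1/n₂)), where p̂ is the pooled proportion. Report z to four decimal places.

p̂₁ = 100/533 = 0.187617, p̂₂ = 419/1655 = 0.253172.
Pooled p̂ = (100+419)/(533+1655) = 519/2188 = 0.237203.
SE = √(0.180938 × 0.0024804) = 0.021185.
z = (0.187617 − 0.253172)/0.021185 = -0.065555/0.021185 = -3.0944.
Two-sided p-value ≈ 2·Φ(−3.094) = 0.0020, so at α = 0.025 we reject H₀.

z = -3.0944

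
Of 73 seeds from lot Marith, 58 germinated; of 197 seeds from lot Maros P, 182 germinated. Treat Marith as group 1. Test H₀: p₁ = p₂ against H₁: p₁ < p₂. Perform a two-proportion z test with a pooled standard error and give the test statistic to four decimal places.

p̂₁ = 58/73 = 0.794521, p̂₂ = 182/197 = 0.923858.
Pooled p̂ = (58+182)/(73+197) = 240/270 = 0.888889.
SE = √(p̂(1−p̂)(1/n₁+1/n₂)) = √(0.888889·0.111111·0.0187748) = √(0.0018543) = 0.043062.
z = (0.794521 − 0.923858)/0.043062 = -0.129337/0.043062 = -3.0035.

z = -3.0035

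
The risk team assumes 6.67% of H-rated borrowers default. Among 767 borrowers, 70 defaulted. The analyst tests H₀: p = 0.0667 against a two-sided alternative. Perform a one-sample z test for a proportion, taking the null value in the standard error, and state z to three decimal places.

p̂ = 70/767 = 0.091265.
Standard error under H₀: √(0.0667×0.9333/767) = 0.009009.
z = (0.091265 − 0.0667)/0.009009 = 0.024565/0.009009 = 2.727.

z = 2.727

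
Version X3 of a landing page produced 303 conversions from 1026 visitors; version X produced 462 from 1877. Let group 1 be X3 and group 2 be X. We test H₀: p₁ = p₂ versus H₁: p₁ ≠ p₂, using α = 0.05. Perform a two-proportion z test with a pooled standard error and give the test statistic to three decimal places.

p̂₁ = 303/1026 ≈ 0.29532, p̂₂ = 462/1877 ≈ 0.24614.
Pooled p̂ = (303+462)/(1026+1877) = 765/2903 = 0.26352.
SE = √(p̂(1−p̂)(1/n₁+1/n₂)) = √(0.26352·0.73648·0.00150742) = √(0.000292557) = 0.01710.
z = (0.29532 − 0.24614)/0.01710 = 0.04918/0.01710 = 2.876.
p-value = 2·P(Z > 2.876) ≈ 0.0040, so at α = 0.05 we reject H₀.

z = 2.876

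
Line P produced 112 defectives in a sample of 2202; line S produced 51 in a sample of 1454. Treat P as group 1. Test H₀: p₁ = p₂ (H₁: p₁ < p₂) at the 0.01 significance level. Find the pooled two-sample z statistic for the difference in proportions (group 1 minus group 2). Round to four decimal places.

p̂₁ = 112/2202 ≈ 0.0508629, p̂₂ = 51/1454 ≈ 0.0350757.
Pooled p̂ = (112+51)/(2202+1454) = 163/3656 = 0.0445842.
SE = √(p̂(1−p̂)(1/n₁+1/n₂)) = √(0.0445842·0.9554158·0.00114189) = √(4.86405e-05) = 0.0069743.
z = (0.0508629 − 0.0350757)/0.0069743 = 0.0157872/0.0069743 = 2.2636.
p-value = P(Z < 2.264) ≈ 0.9882. With α = 0.01, fail to reject H₀.

z = 2.2636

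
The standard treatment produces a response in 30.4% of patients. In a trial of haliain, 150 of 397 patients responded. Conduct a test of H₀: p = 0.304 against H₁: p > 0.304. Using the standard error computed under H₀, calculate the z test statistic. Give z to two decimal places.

p̂ = 150/397 = 0.37783.
SE = √(p₀(1−p₀)/n) = √(0.21158/397) = 0.02309.
z = (0.37783 − 0.304)/0.02309 = 0.07383/0.02309 = 3.20.

z = 3.20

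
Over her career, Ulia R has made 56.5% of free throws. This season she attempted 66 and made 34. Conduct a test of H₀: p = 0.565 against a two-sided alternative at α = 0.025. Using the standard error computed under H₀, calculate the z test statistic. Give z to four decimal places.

p̂ = 34/66 = 0.515152.
Standard error under H₀: √(0.565×0.435/66) = 0.061023.
z = (0.515152 − 0.565)/0.061023 = -0.049848/0.061023 = -0.8169.
Two-sided p-value ≈ 2·Φ(−0.817) = 0.4140, so at α = 0.025 we fail to reject H₀.

z = -0.8169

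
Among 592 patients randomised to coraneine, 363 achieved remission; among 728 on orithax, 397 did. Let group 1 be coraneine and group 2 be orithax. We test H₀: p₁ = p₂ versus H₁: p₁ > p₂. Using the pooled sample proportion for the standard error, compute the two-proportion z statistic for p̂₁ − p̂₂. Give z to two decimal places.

p̂₁ = 363/592 ≈ 0.6132, p̂₂ = 397/728 ≈ 0.5453.
Pooled p̂ = (363+397)/(592+728) = 760/1320 = 0.5758.
SE = √(0.244261 × 0.00306282) = 0.0274.
z = (0.6132 − 0.5453)/0.0274 = 0.0679/0.0274 = 2.48.

z = 2.48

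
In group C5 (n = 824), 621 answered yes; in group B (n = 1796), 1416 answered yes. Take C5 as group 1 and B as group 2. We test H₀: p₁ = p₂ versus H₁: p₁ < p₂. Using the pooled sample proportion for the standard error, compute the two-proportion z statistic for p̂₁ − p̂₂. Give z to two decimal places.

p̂₁ = 621/824 ≈ 0.7536, p̂₂ = 1416/1796 ≈ 0.7884.
Pooled p̂ = (621+1416)/(824+1796) = 2037/2620 = 0.7775.
SE = √(p̂(1−p̂)(1/n₁+1/n₂)) = √(0.7775·0.2225·0.00177039) = √(0.000306284) = 0.0175.
z = (0.7536 − 0.7884)/0.0175 = -0.0348/0.0175 = -1.99.

z = -1.99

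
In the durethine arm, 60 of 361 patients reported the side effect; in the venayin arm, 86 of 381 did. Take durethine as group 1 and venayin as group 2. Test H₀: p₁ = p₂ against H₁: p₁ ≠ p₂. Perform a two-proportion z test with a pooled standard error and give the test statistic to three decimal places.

p̂₁ = 60/361 = 0.16620, p̂₂ = 86/381 = 0.22572.
Pooled p̂ = (60+86)/(361+381) = 146/742 = 0.19677.
SE = √(0.158049 × 0.00539476) = 0.02920.
z = (0.16620 − 0.22572)/0.02920 = -0.05952/0.02920 = -2.038.

z = -2.038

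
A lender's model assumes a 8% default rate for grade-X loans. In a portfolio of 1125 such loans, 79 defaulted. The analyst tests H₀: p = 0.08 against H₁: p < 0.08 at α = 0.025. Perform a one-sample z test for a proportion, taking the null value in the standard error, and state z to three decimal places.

z = -1.209

p̂ = 79/1125 = 0.07022.
Under H₀, SE = √(0.08·0.92/1125) = √(6.54222e-05) = 0.00809.
z = (0.07022 − 0.08)/0.00809 = -0.00978/0.00809 = -1.209.
p-value = P(Z < -1.209) ≈ 0.1134; since p > α = 0.025, fail to reject H₀.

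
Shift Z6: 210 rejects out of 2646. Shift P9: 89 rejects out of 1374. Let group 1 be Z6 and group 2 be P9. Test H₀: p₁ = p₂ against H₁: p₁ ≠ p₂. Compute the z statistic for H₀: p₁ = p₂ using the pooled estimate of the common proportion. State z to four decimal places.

z = 1.6723

p̂₁ = 210/2646 ≈ 0.079365, p̂₂ = 89/1374 ≈ 0.064774.
Pooled p̂ = (210+89)/(2646+1374) = 299/4020 = 0.074378.
SE = √(0.068846 × 0.00110573) = 0.008725.
z = (0.079365 − 0.064774)/0.008725 = 0.014591/0.008725 = 1.6723.
p-value = 2·P(Z > 1.672) ≈ 0.0945.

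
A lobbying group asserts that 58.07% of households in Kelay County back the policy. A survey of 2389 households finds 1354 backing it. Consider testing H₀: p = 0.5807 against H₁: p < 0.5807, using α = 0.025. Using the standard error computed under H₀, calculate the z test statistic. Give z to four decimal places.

p̂ = 1354/2389 ≈ 0.5667643.
Standard error under H₀: √(0.5807×0.4193/2389) = 0.0100956.
z = (0.5667643 − 0.5807)/0.0100956 = -0.0139357/0.0100956 = -1.3804.
p-value = P(Z < -1.380) ≈ 0.0837, so at α = 0.025 we fail to reject H₀.

z = -1.3804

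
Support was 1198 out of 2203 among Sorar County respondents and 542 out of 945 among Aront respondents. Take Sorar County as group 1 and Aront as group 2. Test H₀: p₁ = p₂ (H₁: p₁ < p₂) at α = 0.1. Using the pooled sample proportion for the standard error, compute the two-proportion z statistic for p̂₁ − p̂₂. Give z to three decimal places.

z = -1.538

p̂₁ = 1198/2203 ≈ 0.543804, p̂₂ = 542/945 ≈ 0.573545.
Pooled p̂ = (1198+542)/(2203+945) = 1740/3148 = 0.552732.
SE = √(0.247219 × 0.00151213) = 0.019335.
z = (0.543804 − 0.573545)/0.019335 = -0.029741/0.019335 = -1.538.
p-value = P(Z < -1.538) ≈ 0.0620. With α = 0.1, reject H₀.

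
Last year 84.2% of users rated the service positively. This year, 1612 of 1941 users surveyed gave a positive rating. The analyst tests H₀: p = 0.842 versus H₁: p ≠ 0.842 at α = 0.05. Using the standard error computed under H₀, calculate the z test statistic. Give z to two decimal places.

p̂ = 1612/1941 ≈ 0.8305.
Under H₀, SE = √(0.842·0.158/1941) = √(6.85399e-05) = 0.0083.
z = (0.8305 − 0.842)/0.0083 = -0.0115/0.0083 = -1.39.
Two-sided p-value ≈ 2·Φ(−1.389) = 0.1648; since p > α = 0.05, fail to reject H₀.

z = -1.39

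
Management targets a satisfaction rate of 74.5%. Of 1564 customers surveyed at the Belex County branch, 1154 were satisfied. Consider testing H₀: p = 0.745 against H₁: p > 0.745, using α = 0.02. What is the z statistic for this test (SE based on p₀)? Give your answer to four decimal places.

z = -0.6486

p̂ = 1154/1564 ≈ 0.737852.
Under H₀, SE = √(0.745·0.255/1564) = √(0.000121467) = 0.011021.
z = (0.737852 − 0.745)/0.011021 = -0.007148/0.011021 = -0.6486.
p-value = P(Z > -0.649) ≈ 0.7417. With α = 0.02, fail to reject H₀.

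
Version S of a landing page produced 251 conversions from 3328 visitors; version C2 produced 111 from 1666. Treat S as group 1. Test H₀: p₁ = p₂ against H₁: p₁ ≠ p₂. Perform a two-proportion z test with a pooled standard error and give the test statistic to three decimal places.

p̂₁ = 251/3328 ≈ 0.07542, p̂₂ = 111/1666 ≈ 0.06663.
Pooled p̂ = (251+111)/(3328+1666) = 362/4994 = 0.07249.
SE = √(p̂(1−p̂)(1/n₁+1/n₂)) = √(0.07249·0.92751·0.000900721) = √(6.05578e-05) = 0.00778.
z = (0.07542 − 0.06663)/0.00778 = 0.00879/0.00778 = 1.130.

z = 1.130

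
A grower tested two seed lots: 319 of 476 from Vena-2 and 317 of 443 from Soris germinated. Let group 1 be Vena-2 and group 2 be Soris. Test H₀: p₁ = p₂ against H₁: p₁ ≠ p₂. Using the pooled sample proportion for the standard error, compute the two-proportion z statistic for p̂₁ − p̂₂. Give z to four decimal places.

p̂₁ = 319/476 ≈ 0.6701681, p̂₂ = 317/443 ≈ 0.7155756.
Pooled p̂ = (319+317)/(476+443) = 636/919 = 0.6920566.
SE = √(0.213114 × 0.00435818) = 0.0304761.
z = (0.6701681 − 0.7155756)/0.0304761 = -0.0454075/0.0304761 = -1.4899.
Two-sided p-value ≈ 2·Φ(−1.490) = 0.1362.

z = -1.4899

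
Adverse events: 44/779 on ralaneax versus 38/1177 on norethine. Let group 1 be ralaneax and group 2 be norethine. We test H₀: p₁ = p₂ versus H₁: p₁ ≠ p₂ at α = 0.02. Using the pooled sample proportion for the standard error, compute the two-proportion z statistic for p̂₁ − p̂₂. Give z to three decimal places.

p̂₁ = 44/779 ≈ 0.056483, p̂₂ = 38/1177 ≈ 0.032285.
Pooled p̂ = (44+38)/(779+1177) = 82/1956 = 0.041922.
SE = √(p̂(1−p̂)(1/n₁+1/n₂)) = √(0.041922·0.958078·0.00213331) = √(8.56842e-05) = 0.009257.
z = (0.056483 − 0.032285)/0.009257 = 0.024198/0.009257 = 2.614.
p-value = 2·P(Z > 2.614) ≈ 0.0089. With α = 0.02, reject H₀.

z = 2.614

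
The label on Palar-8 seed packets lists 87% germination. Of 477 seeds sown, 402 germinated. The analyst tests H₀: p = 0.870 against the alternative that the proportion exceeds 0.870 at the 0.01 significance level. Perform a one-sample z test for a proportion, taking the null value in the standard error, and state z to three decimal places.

p̂ = 402/477 = 0.842767.
SE = √(p₀(1−p₀)/n) = √(0.1131/477) = 0.015398.
z = (0.842767 − 0.87)/0.015398 = -0.027233/0.015398 = -1.769.
p-value = P(Z > -1.769) ≈ 0.9615, so at α = 0.01 we fail to reject H₀.

z = -1.769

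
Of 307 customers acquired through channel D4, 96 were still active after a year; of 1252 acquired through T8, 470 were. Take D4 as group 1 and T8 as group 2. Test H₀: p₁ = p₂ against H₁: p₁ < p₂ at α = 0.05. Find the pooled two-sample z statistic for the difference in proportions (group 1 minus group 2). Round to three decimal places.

p̂₁ = 96/307 = 0.31270, p̂₂ = 470/1252 = 0.37540.
Pooled p̂ = (96+470)/(307+1252) = 566/1559 = 0.36305.
SE = √(p̂(1−p̂)(1/n₁+1/n₂)) = √(0.36305·0.63695·0.00405605) = √(0.000937944) = 0.03063.
z = (0.31270 − 0.37540)/0.03063 = -0.06270/0.03063 = -2.047.
p-value = P(Z < -2.047) ≈ 0.0203. With α = 0.05, reject H₀.

z = -2.047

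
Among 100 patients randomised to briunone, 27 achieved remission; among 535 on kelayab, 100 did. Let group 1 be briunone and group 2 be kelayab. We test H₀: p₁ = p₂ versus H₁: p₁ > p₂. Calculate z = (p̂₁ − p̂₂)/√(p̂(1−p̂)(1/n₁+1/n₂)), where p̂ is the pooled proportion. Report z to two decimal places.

p̂₁ = 27/100 ≈ 0.2700, p̂₂ = 100/535 ≈ 0.1869.
Pooled p̂ = (27+100)/(100+535) = 127/635 = 0.2000.
SE = √(0.16 × 0.0118692) = 0.0436.
z = (0.2700 − 0.1869)/0.0436 = 0.0831/0.0436 = 1.91.

z = 1.91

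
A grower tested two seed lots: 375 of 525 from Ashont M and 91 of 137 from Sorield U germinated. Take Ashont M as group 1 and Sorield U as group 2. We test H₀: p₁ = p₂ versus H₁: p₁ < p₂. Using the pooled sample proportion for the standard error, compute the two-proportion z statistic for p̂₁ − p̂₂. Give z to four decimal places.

p̂₁ = 375/525 = 0.714286, p̂₂ = 91/137 = 0.664234.
Pooled p̂ = (375+91)/(525+137) = 466/662 = 0.703927.
SE = √(0.208414 × 0.00920403) = 0.043798.
z = (0.714286 − 0.664234)/0.043798 = 0.050052/0.043798 = 1.1428.
p-value = P(Z < 1.143) ≈ 0.8734.

z = 1.1428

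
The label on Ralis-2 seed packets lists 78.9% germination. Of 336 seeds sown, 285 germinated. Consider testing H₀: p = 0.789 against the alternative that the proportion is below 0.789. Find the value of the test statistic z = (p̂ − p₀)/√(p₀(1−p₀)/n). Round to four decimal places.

z = 2.6602

p̂ = 285/336 = 0.848214.
SE = √(p₀(1−p₀)/n) = √(0.16648/336) = 0.022259.
z = (0.848214 − 0.789)/0.022259 = 0.059214/0.022259 = 2.6602.
p-value = P(Z < 2.660) ≈ 0.9961.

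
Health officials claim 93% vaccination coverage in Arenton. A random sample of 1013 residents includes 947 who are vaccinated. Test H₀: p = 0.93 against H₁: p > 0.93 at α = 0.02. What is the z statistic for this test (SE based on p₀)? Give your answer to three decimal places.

p̂ = 947/1013 ≈ 0.93485.
SE = √(p₀(1−p₀)/n) = √(0.0651/1013) = 0.00802.
z = (0.93485 − 0.93)/0.00802 = 0.00485/0.00802 = 0.605.
p-value = P(Z > 0.605) ≈ 0.2727, so at α = 0.02 we fail to reject H₀.

z = 0.605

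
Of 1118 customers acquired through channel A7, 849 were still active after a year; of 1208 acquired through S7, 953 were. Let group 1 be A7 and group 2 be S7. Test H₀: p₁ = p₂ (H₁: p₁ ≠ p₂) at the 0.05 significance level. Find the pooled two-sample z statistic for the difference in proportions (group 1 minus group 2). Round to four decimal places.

z = -1.7024

p̂₁ = 849/1118 = 0.759392, p̂₂ = 953/1208 = 0.788907.
Pooled p̂ = (849+953)/(1118+1208) = 1802/2326 = 0.774721.
SE = √(p̂(1−p̂)(1/n₁+1/n₂)) = √(0.774721·0.225279·0.00172227) = √(0.000300585) = 0.017337.
z = (0.759392 − 0.788907)/0.017337 = -0.029515/0.017337 = -1.7024.
p-value = 2·P(Z > 1.702) ≈ 0.0887, so at α = 0.05 we fail to reject H₀.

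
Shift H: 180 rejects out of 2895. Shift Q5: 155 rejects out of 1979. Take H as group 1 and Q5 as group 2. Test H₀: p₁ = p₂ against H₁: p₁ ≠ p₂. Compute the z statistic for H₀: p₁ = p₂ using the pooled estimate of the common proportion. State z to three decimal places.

p̂₁ = 180/2895 ≈ 0.062176, p̂₂ = 155/1979 ≈ 0.078322.
Pooled p̂ = (180+155)/(2895+1979) = 335/4874 = 0.068732.
SE = √(p̂(1−p̂)(1/n₁+1/n₂)) = √(0.068732·0.931268·0.000850729) = √(5.44534e-05) = 0.007379.
z = (0.062176 − 0.078322)/0.007379 = -0.016146/0.007379 = -2.188.
Two-sided p-value ≈ 2·Φ(−2.188) = 0.0287.

z = -2.188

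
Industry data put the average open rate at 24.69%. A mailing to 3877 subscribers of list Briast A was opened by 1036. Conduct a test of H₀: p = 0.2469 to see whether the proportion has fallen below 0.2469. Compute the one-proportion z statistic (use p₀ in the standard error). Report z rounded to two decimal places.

p̂ = 1036/3877 ≈ 0.26722.
Under H₀, SE = √(0.2469·0.7531/3877) = √(4.79599e-05) = 0.00693.
z = (0.26722 − 0.2469)/0.00693 = 0.02032/0.00693 = 2.93.
p-value = P(Z < 2.934) ≈ 0.9983.

z = 2.93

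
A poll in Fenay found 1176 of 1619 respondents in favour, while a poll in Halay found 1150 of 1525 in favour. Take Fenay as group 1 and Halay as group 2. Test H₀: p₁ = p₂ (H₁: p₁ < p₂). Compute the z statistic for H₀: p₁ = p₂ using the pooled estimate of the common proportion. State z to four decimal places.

z = -1.7708

p̂₁ = 1176/1619 ≈ 0.726374, p̂₂ = 1150/1525 ≈ 0.754098.
Pooled p̂ = (1176+1150)/(1619+1525) = 2326/3144 = 0.739822.
SE = √(p̂(1−p̂)(1/n₁+1/n₂)) = √(0.739822·0.260178·0.0012734) = √(0.000245112) = 0.015656.
z = (0.726374 − 0.754098)/0.015656 = -0.027724/0.015656 = -1.7708.
p-value = P(Z < -1.771) ≈ 0.0383.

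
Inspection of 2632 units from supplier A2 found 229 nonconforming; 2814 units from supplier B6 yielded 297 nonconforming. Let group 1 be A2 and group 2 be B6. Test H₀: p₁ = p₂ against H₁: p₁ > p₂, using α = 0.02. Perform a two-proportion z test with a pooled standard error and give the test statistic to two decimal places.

z = -2.31

p̂₁ = 229/2632 = 0.0870, p̂₂ = 297/2814 = 0.1055.
Pooled p̂ = (229+297)/(2632+2814) = 526/5446 = 0.0966.
SE = √(p̂(1−p̂)(1/n₁+1/n₂)) = √(0.0966·0.9034·0.000735305) = √(6.41598e-05) = 0.0080.
z = (0.0870 − 0.1055)/0.0080 = -0.0185/0.0080 = -2.31.
p-value = P(Z > -2.314) ≈ 0.9897, so at α = 0.02 we fail to reject H₀.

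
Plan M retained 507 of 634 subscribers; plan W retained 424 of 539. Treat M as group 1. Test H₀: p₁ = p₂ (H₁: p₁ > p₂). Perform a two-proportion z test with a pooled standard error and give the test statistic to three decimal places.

z = 0.550

p̂₁ = 507/634 = 0.79968, p̂₂ = 424/539 = 0.78664.
Pooled p̂ = (507+424)/(634+539) = 931/1173 = 0.79369.
SE = √(0.163745 × 0.00343257) = 0.02371.
z = (0.79968 − 0.78664)/0.02371 = 0.01304/0.02371 = 0.550.
p-value = P(Z > 0.550) ≈ 0.2911.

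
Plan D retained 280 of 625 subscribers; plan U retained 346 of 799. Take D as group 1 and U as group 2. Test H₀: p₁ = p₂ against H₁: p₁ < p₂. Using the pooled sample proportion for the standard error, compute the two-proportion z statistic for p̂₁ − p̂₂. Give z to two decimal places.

z = 0.56

p̂₁ = 280/625 ≈ 0.44800, p̂₂ = 346/799 ≈ 0.43304.
Pooled p̂ = (280+346)/(625+799) = 626/1424 = 0.43961.
SE = √(p̂(1−p̂)(1/n₁+1/n₂)) = √(0.43961·0.56039·0.00285156) = √(0.00070249) = 0.02650.
z = (0.44800 − 0.43304)/0.02650 = 0.01496/0.02650 = 0.56.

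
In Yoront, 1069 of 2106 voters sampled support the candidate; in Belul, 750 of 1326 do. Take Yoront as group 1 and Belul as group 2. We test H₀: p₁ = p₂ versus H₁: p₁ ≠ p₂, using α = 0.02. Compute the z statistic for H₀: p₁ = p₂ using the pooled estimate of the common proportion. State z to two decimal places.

z = -3.32

p̂₁ = 1069/2106 ≈ 0.507597, p̂₂ = 750/1326 ≈ 0.565611.
Pooled p̂ = (1069+750)/(2106+1326) = 1819/3432 = 0.530012.
SE = √(0.249099 × 0.00122898) = 0.017497.
z = (0.507597 − 0.565611)/0.017497 = -0.058014/0.017497 = -3.32.
p-value = 2·P(Z > 3.316) ≈ 0.0009. With α = 0.02, reject H₀.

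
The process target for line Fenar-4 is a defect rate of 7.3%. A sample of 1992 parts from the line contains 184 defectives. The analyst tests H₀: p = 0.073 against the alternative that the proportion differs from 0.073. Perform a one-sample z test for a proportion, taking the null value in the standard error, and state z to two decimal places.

p̂ = 184/1992 ≈ 0.09237.
SE = √(p₀(1−p₀)/n) = √(0.067671/1992) = 0.00583.
z = (0.09237 − 0.073)/0.00583 = 0.01937/0.00583 = 3.32.
Two-sided p-value ≈ 2·Φ(−3.323) = 0.0009.

z = 3.32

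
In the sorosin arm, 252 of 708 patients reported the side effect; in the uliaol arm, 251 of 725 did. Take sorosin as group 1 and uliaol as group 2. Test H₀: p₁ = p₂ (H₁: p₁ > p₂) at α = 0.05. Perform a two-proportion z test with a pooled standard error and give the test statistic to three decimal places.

p̂₁ = 252/708 ≈ 0.355932, p̂₂ = 251/725 ≈ 0.346207.
Pooled p̂ = (252+251)/(708+725) = 503/1433 = 0.351012.
SE = √(p̂(1−p̂)(1/n₁+1/n₂)) = √(0.351012·0.648988·0.00279174) = √(0.000635965) = 0.025218.
z = (0.355932 − 0.346207)/0.025218 = 0.009725/0.025218 = 0.386.
p-value = P(Z > 0.386) ≈ 0.3499. With α = 0.05, fail to reject H₀.

z = 0.386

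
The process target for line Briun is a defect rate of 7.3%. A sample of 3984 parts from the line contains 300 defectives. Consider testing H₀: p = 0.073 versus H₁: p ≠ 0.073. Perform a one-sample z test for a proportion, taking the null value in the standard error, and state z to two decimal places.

z = 0.56

p̂ = 300/3984 = 0.0753.
SE = √(p₀(1−p₀)/n) = √(0.067671/3984) = 0.0041.
z = (0.0753 − 0.073)/0.0041 = 0.0023/0.0041 = 0.56.
p-value = 2·P(Z > 0.558) ≈ 0.5766.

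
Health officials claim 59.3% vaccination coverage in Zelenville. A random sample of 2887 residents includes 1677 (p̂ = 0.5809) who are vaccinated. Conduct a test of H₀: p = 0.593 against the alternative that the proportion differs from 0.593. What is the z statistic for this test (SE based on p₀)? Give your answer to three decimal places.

p̂ = 1677/2887 ≈ 0.58088.
SE = √(p₀(1−p₀)/n) = √(0.24135/2887) = 0.00914.
z = (0.58088 − 0.593)/0.00914 = -0.01212/0.00914 = -1.326.

z = -1.326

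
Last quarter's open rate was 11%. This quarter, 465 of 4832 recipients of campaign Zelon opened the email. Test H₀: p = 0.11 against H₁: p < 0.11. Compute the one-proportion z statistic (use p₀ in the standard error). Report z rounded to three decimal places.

z = -3.058

p̂ = 465/4832 = 0.0962334.
Under H₀, SE = √(0.11·0.89/4832) = √(2.02608e-05) = 0.0045012.
z = (0.0962334 − 0.11)/0.0045012 = -0.0137666/0.0045012 = -3.058.
p-value = P(Z < -3.058) ≈ 0.0011.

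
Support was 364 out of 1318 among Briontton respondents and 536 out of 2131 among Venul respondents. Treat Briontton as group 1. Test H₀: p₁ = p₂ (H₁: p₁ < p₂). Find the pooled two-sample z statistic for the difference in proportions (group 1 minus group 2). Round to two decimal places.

z = 1.60

p̂₁ = 364/1318 = 0.2762, p̂₂ = 536/2131 = 0.2515.
Pooled p̂ = (364+536)/(1318+2131) = 900/3449 = 0.2609.
SE = √(p̂(1−p̂)(1/n₁+1/n₂)) = √(0.2609·0.7391·0.00122799) = √(0.000236821) = 0.0154.
z = (0.2762 − 0.2515)/0.0154 = 0.0247/0.0154 = 1.60.
p-value = P(Z < 1.602) ≈ 0.9454.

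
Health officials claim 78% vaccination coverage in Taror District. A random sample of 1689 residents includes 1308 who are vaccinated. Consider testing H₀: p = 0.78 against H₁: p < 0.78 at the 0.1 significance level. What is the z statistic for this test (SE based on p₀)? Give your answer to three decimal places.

z = -0.553

p̂ = 1308/1689 = 0.774423.
Under H₀, SE = √(0.78·0.22/1689) = √(0.000101599) = 0.010080.
z = (0.774423 − 0.78)/0.010080 = -0.005577/0.010080 = -0.553.
p-value = P(Z < -0.553) ≈ 0.2900; since p > α = 0.1, fail to reject H₀.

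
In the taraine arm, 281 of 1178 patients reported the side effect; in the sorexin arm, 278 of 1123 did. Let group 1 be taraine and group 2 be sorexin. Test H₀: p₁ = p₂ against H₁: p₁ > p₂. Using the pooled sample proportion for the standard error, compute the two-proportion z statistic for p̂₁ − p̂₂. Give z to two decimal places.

p̂₁ = 281/1178 ≈ 0.23854, p̂₂ = 278/1123 ≈ 0.24755.
Pooled p̂ = (281+278)/(1178+1123) = 559/2301 = 0.24294.
SE = √(0.183919 × 0.00173937) = 0.01789.
z = (0.23854 − 0.24755)/0.01789 = -0.00901/0.01789 = -0.50.
p-value = P(Z > -0.504) ≈ 0.6928.

z = -0.50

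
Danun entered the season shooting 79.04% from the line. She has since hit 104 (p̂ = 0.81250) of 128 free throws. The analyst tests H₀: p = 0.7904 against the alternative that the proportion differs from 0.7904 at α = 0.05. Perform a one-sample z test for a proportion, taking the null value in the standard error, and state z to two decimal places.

p̂ = 104/128 ≈ 0.8125.
Under H₀, SE = √(0.7904·0.2096/128) = √(0.00129428) = 0.0360.
z = (0.8125 − 0.7904)/0.0360 = 0.0221/0.0360 = 0.61.
p-value = 2·P(Z > 0.614) ≈ 0.5390; since p > α = 0.05, fail to reject H₀.

z = 0.61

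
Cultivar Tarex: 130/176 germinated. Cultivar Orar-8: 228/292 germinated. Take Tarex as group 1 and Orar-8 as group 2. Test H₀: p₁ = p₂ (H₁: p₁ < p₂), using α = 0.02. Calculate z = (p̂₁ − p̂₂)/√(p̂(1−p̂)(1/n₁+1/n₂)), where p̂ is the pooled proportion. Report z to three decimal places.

p̂₁ = 130/176 = 0.73864, p̂₂ = 228/292 = 0.78082.
Pooled p̂ = (130+228)/(176+292) = 358/468 = 0.76496.
SE = √(p̂(1−p̂)(1/n₁+1/n₂)) = √(0.76496·0.23504·0.00910648) = √(0.00163732) = 0.04046.
z = (0.73864 − 0.78082)/0.04046 = -0.04218/0.04046 = -1.043.
p-value = P(Z < -1.043) ≈ 0.1486; since p > α = 0.02, fail to reject H₀.

z = -1.043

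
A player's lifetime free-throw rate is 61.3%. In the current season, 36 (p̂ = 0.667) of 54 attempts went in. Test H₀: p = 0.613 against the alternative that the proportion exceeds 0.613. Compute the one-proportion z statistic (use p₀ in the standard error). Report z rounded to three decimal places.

p̂ = 36/54 = 0.66667.
Under H₀, SE = √(0.613·0.387/54) = √(0.00439317) = 0.06628.
z = (0.66667 − 0.613)/0.06628 = 0.05367/0.06628 = 0.810.
p-value = P(Z > 0.810) ≈ 0.2091.

z = 0.810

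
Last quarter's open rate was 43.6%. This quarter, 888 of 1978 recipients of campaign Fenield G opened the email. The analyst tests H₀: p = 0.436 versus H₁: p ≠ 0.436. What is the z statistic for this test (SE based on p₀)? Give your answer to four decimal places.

p̂ = 888/1978 = 0.448938.
Under H₀, SE = √(0.436·0.564/1978) = √(0.00012432) = 0.011150.
z = (0.448938 − 0.436)/0.011150 = 0.012938/0.011150 = 1.1604.
p-value = 2·P(Z > 1.160) ≈ 0.2459.

z = 1.1604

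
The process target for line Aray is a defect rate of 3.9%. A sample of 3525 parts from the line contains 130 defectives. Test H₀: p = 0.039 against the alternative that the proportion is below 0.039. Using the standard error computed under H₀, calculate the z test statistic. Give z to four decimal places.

z = -0.6503

p̂ = 130/3525 ≈ 0.03687943.
Standard error under H₀: √(0.039×0.961/3525) = 0.00326073.
z = (0.03687943 − 0.039)/0.00326073 = -0.00212057/0.00326073 = -0.6503.
p-value = P(Z < -0.650) ≈ 0.2577.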